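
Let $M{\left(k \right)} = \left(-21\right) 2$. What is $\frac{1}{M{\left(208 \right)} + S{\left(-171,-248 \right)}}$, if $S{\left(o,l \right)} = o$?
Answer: $- \frac{1}{213} \approx -0.0046948$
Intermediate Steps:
$M{\left(k \right)} = -42$
$\frac{1}{M{\left(208 \right)} + S{\left(-171,-248 \right)}} = \frac{1}{-42 - 171} = \frac{1}{-213} = - \frac{1}{213}$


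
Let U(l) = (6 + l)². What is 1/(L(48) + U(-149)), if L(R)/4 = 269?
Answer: 1/21525 ≈ 4.6458e-5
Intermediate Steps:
L(R) = 1076 (L(R) = 4*269 = 1076)
1/(L(48) + U(-149)) = 1/(1076 + (6 - 149)²) = 1/(1076 + (-143)²) = 1/(1076 + 20449) = 1/21525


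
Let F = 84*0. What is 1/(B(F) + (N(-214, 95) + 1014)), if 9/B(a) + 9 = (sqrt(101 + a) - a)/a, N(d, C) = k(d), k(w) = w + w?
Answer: 1/586 ≈ 0.0017065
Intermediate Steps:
k(w) = 2*w
N(d, C) = 2*d
F = 0
B(a) = 9/(-9 + (sqrt(101 + a) - a)/a)
1/(B(F) + (N(-214, 95) + 1014)) = 1/(-9*0/(-sqrt(101 + 0) + 10*0) + (2*(-214) + 1014)) = 1/(-9*0/(-sqrt(101) + 0) + (-428 + 1014)) = 1/(-9*0/(-sqrt(101)) + 586) = 1/(-9*0*(-sqrt(101)/101) + 586) = 1/(0 + 586) = 1/586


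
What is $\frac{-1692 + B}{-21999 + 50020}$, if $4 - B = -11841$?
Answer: $\frac{10153}{28021} \approx 0.36234$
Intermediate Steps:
$B = 11845$ ($B = 4 - -11841 = 4 + 11841 = 11845$)
$\frac{-1692 + B}{-21999 + 50020} = \frac{-1692 + 11845}{-21999 + 50020} = \frac{10153}{28021}$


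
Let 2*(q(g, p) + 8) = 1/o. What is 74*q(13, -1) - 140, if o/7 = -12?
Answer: -61525/84 ≈ -732.44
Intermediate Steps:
o = -84 (o = 7*(-12) = -84)
q(g, p) = -1345/168 (q(g, p) = -8 + (½)/(-84) = -8 + (½)*(-1/84) = -8 - 1/168 = -1345/168)
74*q(13, -1) - 140 = 74*(-1345/168) - 140 = -49765/84 - 140 = -61525/84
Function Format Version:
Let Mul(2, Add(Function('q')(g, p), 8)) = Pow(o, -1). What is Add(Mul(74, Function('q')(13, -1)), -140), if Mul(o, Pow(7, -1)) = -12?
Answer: Rational(-61525, 84) ≈ -732.44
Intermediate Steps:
o = -84 (o = Mul(7, -12) = -84)
Function('q')(g, p) = Rational(-1345, 168) (Function('q')(g, p) = Add(-8, Mul(Rational(1, 2), Pow(-84, -1))) = Add(-8, Mul(Rational(1, 2), Rational(-1, 84))) = Add(-8, Rational(-1, 168)) = Rational(-1345, 168))
Add(Mul(74, Function('q')(13, -1)), -140) = Add(Mul(74, Rational(-1345, 168)), -140) = Add(Rational(-49765, 84), -140) = Rational(-61525, 84)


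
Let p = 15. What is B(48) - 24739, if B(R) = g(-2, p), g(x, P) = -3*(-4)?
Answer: -24727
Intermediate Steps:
g(x, P) = 12
B(R) = 12
B(48) - 24739 = 12 - 24739 = -24727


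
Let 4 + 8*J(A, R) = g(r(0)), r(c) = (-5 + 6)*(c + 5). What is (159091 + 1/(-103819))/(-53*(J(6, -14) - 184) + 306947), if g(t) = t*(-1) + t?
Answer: 33033337056/65764249369 ≈ 0.50230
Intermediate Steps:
r(c) = 5 + c (r(c) = 1*(5 + c) = 5 + c)
g(t) = 0 (g(t) = -t + t = 0)
J(A, R) = -½ (J(A, R) = -½ + (⅛)*0 = -½ + 0 = -½)
(159091 + 1/(-103819))/(-53*(J(6, -14) - 184) + 306947) = (159091 + 1/(-103819))/(-53*(-½ - 184) + 306947) = (159091 - 1/103819)/(-53*(-369/2) + 306947) = 16516668528/(103819*(19557/2 + 306947)) = 16516668528/(103819*(633451/2)) = (16516668528/103819)*(2/633451) = 33033337056/65764249369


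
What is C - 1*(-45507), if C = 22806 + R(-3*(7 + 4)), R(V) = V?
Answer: 68280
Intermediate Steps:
C = 22773 (C = 22806 - 3*(7 + 4) = 22806 - 3*11 = 22806 - 33 = 22773)
C - 1*(-45507) = 22773 - 1*(-45507) = 22773 + 45507 = 68280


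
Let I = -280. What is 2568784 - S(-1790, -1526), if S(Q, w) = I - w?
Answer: 2567538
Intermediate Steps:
S(Q, w) = -280 - w
2568784 - S(-1790, -1526) = 2568784 - (-280 - 1*(-1526)) = 2568784 - (-280 + 1526) = 2568784 - 1*1246 = 2568784 - 1246 = 2567538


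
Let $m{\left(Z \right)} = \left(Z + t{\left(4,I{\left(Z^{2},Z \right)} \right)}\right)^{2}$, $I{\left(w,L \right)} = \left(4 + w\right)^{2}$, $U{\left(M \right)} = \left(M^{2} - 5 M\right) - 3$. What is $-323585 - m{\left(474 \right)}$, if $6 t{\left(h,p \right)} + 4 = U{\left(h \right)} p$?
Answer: $- \frac{31217185317329097632665}{9} \approx -3.4686 \cdot 10^{21}$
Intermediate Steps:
$U{\left(M \right)} = -3 + M^{2} - 5 M$
$t{\left(h,p \right)} = - \frac{2}{3} + \frac{p \left(-3 + h^{2} - 5 h\right)}{6}$ ($t{\left(h,p \right)} = - \frac{2}{3} + \frac{\left(-3 + h^{2} - 5 h\right) p}{6} = - \frac{2}{3} + \frac{p \left(-3 + h^{2} - 5 h\right)}{6}$)
$m{\left(Z \right)} = \left(- \frac{2}{3} + Z - \frac{7 \left(4 + Z^{2}\right)^{2}}{6}\right)^{2}$ ($m{\left(Z \right)} = \left(Z - \left(\frac{2}{3} + \frac{\left(4 + Z^{2}\right)^{2} \left(3 - 4^{2} + 5 \cdot 4\right)}{6}\right)\right)^{2} = \left(Z - \left(\frac{2}{3} + \frac{\left(4 + Z^{2}\right)^{2} \left(3 - 16 + 20\right)}{6}\right)\right)^{2} = \left(Z - \left(\frac{2}{3} + \frac{1}{6} \left(4 + Z^{2}\right)^{2} \cdot 7\right)\right)^{2} = \left(Z - \left(\frac{2}{3} + \frac{7 \left(4 + Z^{2}\right)^{2}}{6}\right)\right)^{2} = \left(- \frac{2}{3} + Z - \frac{7 \left(4 + Z^{2}\right)^{2}}{6}\right)^{2}$)
$-323585 - m{\left(474 \right)} = -323585 - \frac{\left(4 - 2844 + 7 \left(4 + 474^{2}\right)^{2}\right)^{2}}{36} = -323585 - \frac{\left(4 - 2844 + 7 \left(4 + 224676\right)^{2}\right)^{2}}{36} = -323585 - \frac{\left(4 - 2844 + 7 \cdot 224680^{2}\right)^{2}}{36} = -323585 - \frac{\left(4 - 2844 + 7 \cdot 50481102400\right)^{2}}{36} = -323585 - \frac{\left(4 - 2844 + 353367716800\right)^{2}}{36} = -323585 - \frac{353367713960^{2}}{36} = -323585 - \frac{1}{36} \cdot 124868741269316378881600 = -323585 - \frac{31217185317329094720400}{9} = - \frac{31217185317329097632665}{9}$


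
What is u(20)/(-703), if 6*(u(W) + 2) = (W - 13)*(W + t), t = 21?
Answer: -275/4218 ≈ -0.065197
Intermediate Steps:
u(W) = -2 + (-13 + W)*(21 + W)/6 (u(W) = -2 + ((W - 13)*(W + 21))/6 = -2 + ((-13 + W)*(21 + W))/6 = -2 + (-13 + W)*(21 + W)/6)
u(20)/(-703) = (-95/2 + (1/6)*20**2 + (4/3)*20)/(-703) = (-95/2 + (1/6)*400 + 80/3)*(-1/703) = (-95/2 + 200/3 + 80/3)*(-1/703) = (275/6)*(-1/703) = -275/4218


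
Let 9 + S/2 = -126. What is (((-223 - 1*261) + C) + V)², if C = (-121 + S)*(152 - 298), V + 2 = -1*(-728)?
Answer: 3286499584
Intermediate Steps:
S = -270 (S = -18 + 2*(-126) = -18 - 252 = -270)
V = 726 (V = -2 - 1*(-728) = -2 + 728 = 726)
C = 57086 (C = (-121 - 270)*(152 - 298) = -391*(-146) = 57086)
(((-223 - 1*261) + C) + V)² = (((-223 - 1*261) + 57086) + 726)² = (((-223 - 261) + 57086) + 726)² = ((-484 + 57086) + 726)² = (56602 + 726)² = 57328² = 3286499584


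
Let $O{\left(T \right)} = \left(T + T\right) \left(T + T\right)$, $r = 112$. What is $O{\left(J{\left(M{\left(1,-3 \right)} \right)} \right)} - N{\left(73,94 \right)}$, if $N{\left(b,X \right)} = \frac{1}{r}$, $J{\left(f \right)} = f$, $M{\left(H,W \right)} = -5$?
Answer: $\frac{11199}{112} \approx 99.991$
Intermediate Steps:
$N{\left(b,X \right)} = \frac{1}{112}$
$O{\left(T \right)} = 4 T^{2}$ ($O{\left(T \right)} = 2 T 2 T = 4 T^{2}$)
$O{\left(J{\left(M{\left(1,-3 \right)} \right)} \right)} - N{\left(73,94 \right)} = 4 \left(-5\right)^{2} - \frac{1}{112} = 4 \cdot 25 - \frac{1}{112} = 100 - \frac{1}{112} = \frac{11199}{112}$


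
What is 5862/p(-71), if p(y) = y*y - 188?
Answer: 5862/4853 ≈ 1.2079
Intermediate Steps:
p(y) = -188 + y² (p(y) = y² - 188 = -188 + y²)
5862/p(-71) = 5862/(-188 + (-71)²) = 5862/(-188 + 5041) = 5862/4853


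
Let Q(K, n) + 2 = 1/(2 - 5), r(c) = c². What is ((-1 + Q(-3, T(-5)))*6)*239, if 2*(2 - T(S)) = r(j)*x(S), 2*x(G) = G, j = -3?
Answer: -4780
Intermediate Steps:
x(G) = G/2
T(S) = 2 - 9*S/4 (T(S) = 2 - (-3)²*S/2/2 = 2 - 9*S/2/2 = 2 - 9*S/4)
Q(K, n) = -7/3 (Q(K, n) = -2 + 1/(2 - 5) = -2 + 1/(-3) = -2 - ⅓ = -7/3)
((-1 + Q(-3, T(-5)))*6)*239 = ((-1 - 7/3)*6)*239 = -10/3*6*239 = -20*239 = -4780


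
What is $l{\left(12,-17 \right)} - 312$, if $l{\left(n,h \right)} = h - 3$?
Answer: $-332$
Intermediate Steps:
$l{\left(n,h \right)} = -3 + h$ ($l{\left(n,h \right)} = h - 3 = -3 + h$)
$l{\left(12,-17 \right)} - 312 = \left(-3 - 17\right) - 312 = -20 - 312 = -332$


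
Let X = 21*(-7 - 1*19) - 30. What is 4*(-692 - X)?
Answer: -464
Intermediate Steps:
X = -576 (X = 21*(-7 - 19) - 30 = 21*(-26) - 30 = -546 - 30 = -576)
4*(-692 - X) = 4*(-692 - 1*(-576)) = 4*(-692 + 576) = 4*(-116) = -464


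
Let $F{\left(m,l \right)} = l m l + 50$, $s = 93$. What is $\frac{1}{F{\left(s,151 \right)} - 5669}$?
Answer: $\frac{1}{2114874} \approx 4.7284 \cdot 10^{-7}$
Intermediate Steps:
$F{\left(m,l \right)} = 50 + m l^{2}$ ($F{\left(m,l \right)} = m l^{2} + 50 = 50 + m l^{2}$)
$\frac{1}{F{\left(s,151 \right)} - 5669} = \frac{1}{\left(50 + 93 \cdot 151^{2}\right) - 5669} = \frac{1}{\left(50 + 93 \cdot 22801\right) - 5669} = \frac{1}{\left(50 + 2120493\right) - 5669} = \frac{1}{2120543 - 5669} = \frac{1}{2114874}$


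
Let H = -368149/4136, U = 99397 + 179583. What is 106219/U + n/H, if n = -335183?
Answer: 386793789832871/102706208020 ≈ 3766.0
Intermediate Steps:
U = 278980
H = -368149/4136 (H = -368149*1/4136 = -368149/4136 ≈ -89.011)
106219/U + n/H = 106219/278980 - 335183/(-368149/4136) = 106219*(1/278980) - 335183*(-4136/368149) = 106219/278980 + 1386316888/368149 = 386793789832871/102706208020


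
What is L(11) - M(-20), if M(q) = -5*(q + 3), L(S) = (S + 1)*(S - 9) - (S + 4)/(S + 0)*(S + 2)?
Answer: -866/11 ≈ -78.727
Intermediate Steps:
L(S) = (1 + S)*(-9 + S) - (2 + S)*(4 + S)/S (L(S) = (1 + S)*(-9 + S) - (4 + S)/S*(2 + S) = (1 + S)*(-9 + S) - (2 + S)*(4 + S)/S)
M(q) = -15 - 5*q (M(q) = -5*(3 + q) = -15 - 5*q)
L(11) - M(-20) = (-15 + 11**2 - 9*11 - 8/11) - (-15 - 5*(-20)) = (-15 + 121 - 99 - 8*1/11) - (-15 + 100) = (-15 + 121 - 99 - 8/11) - 1*85 = 69/11 - 85 = -866/11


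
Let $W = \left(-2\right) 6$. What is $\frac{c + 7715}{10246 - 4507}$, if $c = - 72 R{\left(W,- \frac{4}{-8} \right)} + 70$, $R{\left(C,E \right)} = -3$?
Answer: $\frac{2667}{1913} \approx 1.3941$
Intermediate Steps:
$W = -12$
$c = 286$ ($c = \left(-72\right) \left(-3\right) + 70 = 216 + 70 = 286$)
$\frac{c + 7715}{10246 - 4507} = \frac{286 + 7715}{10246 - 4507} = \frac{8001}{5739} = 8001 \cdot \frac{1}{5739} = \frac{2667}{1913}$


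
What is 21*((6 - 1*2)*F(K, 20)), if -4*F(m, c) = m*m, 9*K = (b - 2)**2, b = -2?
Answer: -1792/27 ≈ -66.370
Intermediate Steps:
K = 16/9 (K = (-2 - 2)**2/9 = (1/9)*(-4)**2 = (1/9)*16 = 16/9 ≈ 1.7778)
F(m, c) = -m**2/4 (F(m, c) = -m*m/4 = -m**2/4)
21*((6 - 1*2)*F(K, 20)) = 21*((6 - 1*2)*(-(16/9)**2/4)) = 21*((6 - 2)*(-1/4*256/81)) = 21*(4*(-64/81)) = 21*(-256/81) = -1792/27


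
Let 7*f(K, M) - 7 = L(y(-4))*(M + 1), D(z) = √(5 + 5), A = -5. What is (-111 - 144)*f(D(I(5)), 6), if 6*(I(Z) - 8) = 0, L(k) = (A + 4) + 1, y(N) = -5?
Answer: -255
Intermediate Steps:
L(k) = 0 (L(k) = (-5 + 4) + 1 = -1 + 1 = 0)
I(Z) = 8 (I(Z) = 8 + (⅙)*0 = 8 + 0 = 8)
D(z) = √10
f(K, M) = 1 (f(K, M) = 1 + (0*(M + 1))/7 = 1 + (0*(1 + M))/7 = 1 + (⅐)*0 = 1 + 0 = 1)
(-111 - 144)*f(D(I(5)), 6) = (-111 - 144)*1 = -255*1 = -255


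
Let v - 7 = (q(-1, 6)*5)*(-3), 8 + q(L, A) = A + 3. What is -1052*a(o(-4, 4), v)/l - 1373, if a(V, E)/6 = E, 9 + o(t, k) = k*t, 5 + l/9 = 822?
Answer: -3348391/2451 ≈ -1366.1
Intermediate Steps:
l = 7353 (l = -45 + 9*822 = -45 + 7398 = 7353)
q(L, A) = -5 + A (q(L, A) = -8 + (A + 3) = -8 + (3 + A) = -5 + A)
o(t, k) = -9 + k*t
v = -8 (v = 7 + ((-5 + 6)*5)*(-3) = 7 + (1*5)*(-3) = 7 + 5*(-3) = 7 - 15 = -8)
a(V, E) = 6*E
-1052*a(o(-4, 4), v)/l - 1373 = -1052*6*(-8)/7353 - 1373 = -(-50496)/7353 - 1373 = -1052*(-16/2451) - 1373 = 16832/2451 - 1373 = -3348391/2451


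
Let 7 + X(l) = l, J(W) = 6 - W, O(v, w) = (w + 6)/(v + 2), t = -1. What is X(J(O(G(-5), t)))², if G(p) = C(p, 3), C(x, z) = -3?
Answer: 16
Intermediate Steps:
G(p) = -3
O(v, w) = (6 + w)/(2 + v)
X(l) = -7 + l
X(J(O(G(-5), t)))² = (-7 + (6 - (6 - 1)/(2 - 3)))² = (-7 + (6 - 5/(-1)))² = (-7 + (6 - (-1)*5))² = (-7 + (6 - 1*(-5)))² = (-7 + (6 + 5))² = (-7 + 11)² = 4² = 16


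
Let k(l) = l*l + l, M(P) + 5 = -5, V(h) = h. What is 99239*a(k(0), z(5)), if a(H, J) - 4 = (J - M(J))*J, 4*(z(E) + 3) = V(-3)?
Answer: -30863329/16 ≈ -1.9290e+6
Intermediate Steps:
z(E) = -15/4 (z(E) = -3 + (¼)*(-3) = -3 - ¾ = -15/4)
M(P) = -10 (M(P) = -5 - 5 = -10)
k(l) = l + l² (k(l) = l² + l = l + l²)
a(H, J) = 4 + J*(10 + J) (a(H, J) = 4 + (J - 1*(-10))*J = 4 + (J + 10)*J = 4 + (10 + J)*J = 4 + J*(10 + J))
99239*a(k(0), z(5)) = 99239*(4 + (-15/4)² + 10*(-15/4)) = 99239*(4 + 225/16 - 75/2) = 99239*(-311/16) = -30863329/16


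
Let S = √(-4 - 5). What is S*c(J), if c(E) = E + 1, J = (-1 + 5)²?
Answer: 51*I ≈ 51.0*I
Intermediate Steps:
J = 16 (J = 4² = 16)
c(E) = 1 + E
S = 3*I (S = √(-9) = 3*I ≈ 3.0*I)
S*c(J) = (3*I)*(1 + 16) = (3*I)*17 = 51*I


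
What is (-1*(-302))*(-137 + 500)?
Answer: 109626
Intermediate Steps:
(-1*(-302))*(-137 + 500) = 302*363 = 109626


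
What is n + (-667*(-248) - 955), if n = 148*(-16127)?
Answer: -2222335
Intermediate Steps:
n = -2386796
n + (-667*(-248) - 955) = -2386796 + (-667*(-248) - 955) = -2386796 + (165416 - 955) = -2386796 + 164461 = -2222335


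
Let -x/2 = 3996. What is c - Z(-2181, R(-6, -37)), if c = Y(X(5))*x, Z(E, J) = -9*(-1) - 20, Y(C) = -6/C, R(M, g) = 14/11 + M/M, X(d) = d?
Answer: 48007/5 ≈ 9601.4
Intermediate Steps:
x = -7992 (x = -2*3996 = -7992)
R(M, g) = 25/11 (R(M, g) = 14*(1/11) + 1 = 14/11 + 1 = 25/11)
Z(E, J) = -11 (Z(E, J) = 9 - 20 = -11)
c = 47952/5 (c = -6/5*(-7992) = 47952/5 ≈ 9590.4)
c - Z(-2181, R(-6, -37)) = 47952/5 - 1*(-11) = 47952/5 + 11 = 48007/5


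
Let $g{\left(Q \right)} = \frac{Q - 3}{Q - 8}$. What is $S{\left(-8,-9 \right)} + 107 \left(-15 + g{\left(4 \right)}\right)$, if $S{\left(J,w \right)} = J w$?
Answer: $- \frac{6239}{4} \approx -1559.8$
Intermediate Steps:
$g{\left(Q \right)} = \frac{-3 + Q}{-8 + Q}$
$S{\left(-8,-9 \right)} + 107 \left(-15 + g{\left(4 \right)}\right) = \left(-8\right) \left(-9\right) + 107 \left(-15 + \frac{-3 + 4}{-8 + 4}\right) = 72 + 107 \left(-15 + \frac{1}{-4} \cdot 1\right) = 72 + 107 \left(-15 - \frac{1}{4}\right) = 72 + 107 \left(- \frac{61}{4}\right) = 72 - \frac{6527}{4} = - \frac{6239}{4}$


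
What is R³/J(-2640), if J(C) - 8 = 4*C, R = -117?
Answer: 1601613/10552 ≈ 151.78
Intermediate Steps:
J(C) = 8 + 4*C
R³/J(-2640) = (-117)³/(8 + 4*(-2640)) = -1601613/(8 - 10560) = -1601613/(-10552) = -1601613*(-1/10552) = 1601613/10552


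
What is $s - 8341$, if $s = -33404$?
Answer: $-41745$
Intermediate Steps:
$s - 8341 = -33404 - 8341 = -41745$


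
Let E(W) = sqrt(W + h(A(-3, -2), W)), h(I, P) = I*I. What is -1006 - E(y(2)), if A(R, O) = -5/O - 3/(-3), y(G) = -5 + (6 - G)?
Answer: -1006 - 3*sqrt(5)/2 ≈ -1009.4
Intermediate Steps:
y(G) = 1 - G
A(R, O) = 1 - 5/O (A(R, O) = -5/O - 3*(-1/3) = -5/O + 1 = 1 - 5/O)
h(I, P) = I**2
E(W) = sqrt(49/4 + W) (E(W) = sqrt(W + ((-5 - 2)/(-2))**2) = sqrt(W + (-1/2*(-7))**2) = sqrt(W + (7/2)**2) = sqrt(W + 49/4) = sqrt(49/4 + W))
-1006 - E(y(2)) = -1006 - sqrt(49 + 4*(1 - 1*2))/2 = -1006 - sqrt(49 + 4*(1 - 2))/2 = -1006 - sqrt(49 + 4*(-1))/2 = -1006 - sqrt(49 - 4)/2 = -1006 - sqrt(45)/2 = -1006 - 3*sqrt(5)/2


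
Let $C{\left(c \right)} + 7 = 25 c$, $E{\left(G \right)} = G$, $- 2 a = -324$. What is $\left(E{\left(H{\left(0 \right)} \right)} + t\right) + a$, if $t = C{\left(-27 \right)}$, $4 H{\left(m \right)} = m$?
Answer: $-520$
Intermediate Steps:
$a = 162$ ($a = \left(- \frac{1}{2}\right) \left(-324\right) = 162$)
$H{\left(m \right)} = \frac{m}{4}$
$C{\left(c \right)} = -7 + 25 c$
$t = -682$ ($t = -7 + 25 \left(-27\right) = -7 - 675 = -682$)
$\left(E{\left(H{\left(0 \right)} \right)} + t\right) + a = \left(\frac{1}{4} \cdot 0 - 682\right) + 162 = \left(0 - 682\right) + 162 = -682 + 162 = -520$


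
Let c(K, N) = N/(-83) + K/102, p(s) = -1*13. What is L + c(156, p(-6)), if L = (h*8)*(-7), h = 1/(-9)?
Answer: 100427/12699 ≈ 7.9083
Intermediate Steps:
p(s) = -13
c(K, N) = -N/83 + K/102 (c(K, N) = N*(-1/83) + K*(1/102) = -N/83 + K/102)
h = -⅑ ≈ -0.11111
L = 56/9 (L = -⅑*8*(-7) = -8/9*(-7) = 56/9 ≈ 6.2222)
L + c(156, p(-6)) = 56/9 + (-1/83*(-13) + (1/102)*156) = 56/9 + (13/83 + 26/17) = 56/9 + 2379/1411 = 100427/12699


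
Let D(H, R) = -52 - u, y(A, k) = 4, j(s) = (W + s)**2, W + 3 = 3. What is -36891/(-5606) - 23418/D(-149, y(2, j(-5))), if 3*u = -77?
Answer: 396758313/442874 ≈ 895.87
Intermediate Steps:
u = -77/3 (u = (1/3)*(-77) = -77/3 ≈ -25.667)
W = 0 (W = -3 + 3 = 0)
j(s) = s**2 (j(s) = (0 + s)**2 = s**2)
D(H, R) = -79/3 (D(H, R) = -52 - 1*(-77/3) = -52 + 77/3 = -79/3)
-36891/(-5606) - 23418/D(-149, y(2, j(-5))) = -36891/(-5606) - 23418/(-79/3) = -36891*(-1/5606) - 23418*(-3/79) = 36891/5606 + 70254/79 = 396758313/442874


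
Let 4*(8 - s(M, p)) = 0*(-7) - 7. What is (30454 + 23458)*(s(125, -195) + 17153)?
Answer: 925278178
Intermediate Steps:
s(M, p) = 39/4 (s(M, p) = 8 - (0*(-7) - 7)/4 = 8 - (0 - 7)/4 = 8 - 1/4*(-7) = 8 + 7/4 = 39/4)
(30454 + 23458)*(s(125, -195) + 17153) = (30454 + 23458)*(39/4 + 17153) = 53912*(68651/4) = 925278178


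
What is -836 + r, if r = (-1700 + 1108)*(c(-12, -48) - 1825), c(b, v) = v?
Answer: 1107980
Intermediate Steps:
r = 1108816 (r = (-1700 + 1108)*(-48 - 1825) = -592*(-1873) = 1108816)
-836 + r = -836 + 1108816 = 1107980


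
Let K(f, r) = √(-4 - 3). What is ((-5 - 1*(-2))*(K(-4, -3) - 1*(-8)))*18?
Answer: -432 - 54*I*√7 ≈ -432.0 - 142.87*I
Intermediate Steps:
K(f, r) = I*√7 (K(f, r) = √(-7) = I*√7)
((-5 - 1*(-2))*(K(-4, -3) - 1*(-8)))*18 = ((-5 - 1*(-2))*(I*√7 - 1*(-8)))*18 = ((-5 + 2)*(I*√7 + 8))*18 = -3*(8 + I*√7)*18 = (-24 - 3*I*√7)*18 = -432 - 54*I*√7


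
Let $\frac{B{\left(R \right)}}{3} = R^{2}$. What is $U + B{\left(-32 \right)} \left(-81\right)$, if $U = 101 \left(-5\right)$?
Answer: $-249337$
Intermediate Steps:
$U = -505$
$B{\left(R \right)} = 3 R^{2}$
$U + B{\left(-32 \right)} \left(-81\right) = -505 + 3 \left(-32\right)^{2} \left(-81\right) = -505 + 3 \cdot 1024 \left(-81\right) = -505 + 3072 \left(-81\right) = -505 - 248832 = -249337$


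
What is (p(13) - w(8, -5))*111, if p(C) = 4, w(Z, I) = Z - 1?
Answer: -333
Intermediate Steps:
w(Z, I) = -1 + Z
(p(13) - w(8, -5))*111 = (4 - (-1 + 8))*111 = (4 - 1*7)*111 = (4 - 7)*111 = -3*111 = -333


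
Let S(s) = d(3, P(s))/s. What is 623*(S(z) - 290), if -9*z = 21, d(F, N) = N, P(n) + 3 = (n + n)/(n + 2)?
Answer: -183607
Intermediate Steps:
P(n) = -3 + 2*n/(2 + n) (P(n) = -3 + (n + n)/(n + 2) = -3 + (2*n)/(2 + n) = -3 + 2*n/(2 + n))
z = -7/3 (z = -⅑*21 = -7/3 ≈ -2.3333)
S(s) = (-6 - s)/(s*(2 + s)) (S(s) = ((-6 - s)/(2 + s))/s = (-6 - s)/(s*(2 + s)))
623*(S(z) - 290) = 623*((-6 - 1*(-7/3))/((-7/3)*(2 - 7/3)) - 290) = 623*(-3*(-6 + 7/3)/(7*(-⅓)) - 290) = 623*(-3/7*(-3)*(-11/3) - 290) = 623*(-33/7 - 290) = 623*(-2063/7) = -183607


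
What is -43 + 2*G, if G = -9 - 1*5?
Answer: -71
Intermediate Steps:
G = -14 (G = -9 - 5 = -14)
-43 + 2*G = -43 + 2*(-14) = -43 - 28 = -71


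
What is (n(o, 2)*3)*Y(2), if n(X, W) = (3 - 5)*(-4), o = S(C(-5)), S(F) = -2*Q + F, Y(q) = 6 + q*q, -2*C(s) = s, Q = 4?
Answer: 240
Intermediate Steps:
C(s) = -s/2
Y(q) = 6 + q²
S(F) = -8 + F (S(F) = -2*4 + F = -8 + F)
o = -11/2 (o = -8 - ½*(-5) = -8 + 5/2 = -11/2 ≈ -5.5000)
n(X, W) = 8 (n(X, W) = -2*(-4) = 8)
(n(o, 2)*3)*Y(2) = (8*3)*(6 + 2²) = 24*(6 + 4) = 24*10 = 240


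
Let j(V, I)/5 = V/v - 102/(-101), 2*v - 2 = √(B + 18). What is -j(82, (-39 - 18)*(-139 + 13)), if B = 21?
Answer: 29558/707 - 164*√39/7 ≈ -104.50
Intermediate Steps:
v = 1 + √39/2 (v = 1 + √(21 + 18)/2 = 1 + √39/2 ≈ 4.1225)
j(V, I) = 510/101 + 5*V/(1 + √39/2) (j(V, I) = 5*(V/(1 + √39/2) - 102/(-101)) = 5*(V/(1 + √39/2) - 102*(-1/101)) = 5*(V/(1 + √39/2) + 102/101) = 5*(102/101 + V/(1 + √39/2)) = 510/101 + 5*V/(1 + √39/2))
-j(82, (-39 - 18)*(-139 + 13)) = -(510/101 - 4/7*82 + (2/7)*82*√39) = -(510/101 - 328/7 + 164*√39/7) = -(-29558/707 + 164*√39/7) = 29558/707 - 164*√39/7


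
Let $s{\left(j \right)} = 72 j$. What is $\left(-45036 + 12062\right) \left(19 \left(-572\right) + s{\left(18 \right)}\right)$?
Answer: $315627128$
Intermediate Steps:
$\left(-45036 + 12062\right) \left(19 \left(-572\right) + s{\left(18 \right)}\right) = \left(-45036 + 12062\right) \left(19 \left(-572\right) + 72 \cdot 18\right) = - 32974 \left(-10868 + 1296\right) = \left(-32974\right) \left(-9572\right) = 315627128$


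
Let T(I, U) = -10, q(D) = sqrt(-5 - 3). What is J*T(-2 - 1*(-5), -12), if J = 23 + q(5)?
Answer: -230 - 20*I*sqrt(2) ≈ -230.0 - 28.284*I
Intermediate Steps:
q(D) = 2*I*sqrt(2) (q(D) = sqrt(-8) = 2*I*sqrt(2))
J = 23 + 2*I*sqrt(2) ≈ 23.0 + 2.8284*I
J*T(-2 - 1*(-5), -12) = (23 + 2*I*sqrt(2))*(-10) = -230 - 20*I*sqrt(2)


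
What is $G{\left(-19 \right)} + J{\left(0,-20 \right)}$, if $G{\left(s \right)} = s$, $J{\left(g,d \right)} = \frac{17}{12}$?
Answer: $- \frac{211}{12} \approx -17.583$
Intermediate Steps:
$J{\left(g,d \right)} = \frac{17}{12}$ ($J{\left(g,d \right)} = 17 \cdot \frac{1}{12} = \frac{17}{12}$)
$G{\left(-19 \right)} + J{\left(0,-20 \right)} = -19 + \frac{17}{12} = - \frac{211}{12}$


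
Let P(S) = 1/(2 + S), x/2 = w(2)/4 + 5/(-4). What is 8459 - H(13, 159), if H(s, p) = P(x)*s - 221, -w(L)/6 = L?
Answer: 8682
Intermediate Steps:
w(L) = -6*L
x = -17/2 (x = 2*(-6*2/4 + 5/(-4)) = 2*(-12*¼ + 5*(-¼)) = 2*(-3 - 5/4) = 2*(-17/4) = -17/2 ≈ -8.5000)
H(s, p) = -221 - 2*s/13 (H(s, p) = s/(2 - 17/2) - 221 = s/(-13/2) - 221 = -2*s/13 - 221 = -221 - 2*s/13)
8459 - H(13, 159) = 8459 - (-221 - 2/13*13) = 8459 - (-221 - 2) = 8459 - 1*(-223) = 8459 + 223 = 8682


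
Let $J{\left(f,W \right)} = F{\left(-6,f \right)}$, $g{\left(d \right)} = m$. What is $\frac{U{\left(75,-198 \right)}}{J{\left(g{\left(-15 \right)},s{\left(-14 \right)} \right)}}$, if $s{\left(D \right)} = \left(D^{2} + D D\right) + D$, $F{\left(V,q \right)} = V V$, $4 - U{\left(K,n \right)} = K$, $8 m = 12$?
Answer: $- \frac{71}{36} \approx -1.9722$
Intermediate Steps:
$m = \frac{3}{2}$ ($m = \frac{1}{8} \cdot 12 = \frac{3}{2} \approx 1.5$)
$U{\left(K,n \right)} = 4 - K$
$F{\left(V,q \right)} = V^{2}$
$g{\left(d \right)} = \frac{3}{2}$
$s{\left(D \right)} = D + 2 D^{2}$ ($s{\left(D \right)} = \left(D^{2} + D^{2}\right) + D = 2 D^{2} + D = D + 2 D^{2}$)
$J{\left(f,W \right)} = 36$ ($J{\left(f,W \right)} = \left(-6\right)^{2} = 36$)
$\frac{U{\left(75,-198 \right)}}{J{\left(g{\left(-15 \right)},s{\left(-14 \right)} \right)}} = \frac{4 - 75}{36} = \left(4 - 75\right) \frac{1}{36} = \left(-71\right) \frac{1}{36} = - \frac{71}{36}$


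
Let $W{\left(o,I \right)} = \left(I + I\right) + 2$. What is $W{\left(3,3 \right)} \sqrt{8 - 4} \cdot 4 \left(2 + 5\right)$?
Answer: $448$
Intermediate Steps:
$W{\left(o,I \right)} = 2 + 2 I$ ($W{\left(o,I \right)} = 2 I + 2 = 2 + 2 I$)
$W{\left(3,3 \right)} \sqrt{8 - 4} \cdot 4 \left(2 + 5\right) = \left(2 + 2 \cdot 3\right) \sqrt{8 - 4} \cdot 4 \left(2 + 5\right) = \left(2 + 6\right) \sqrt{4} \cdot 4 \cdot 7 = 8 \cdot 2 \cdot 28 = 16 \cdot 28 = 448$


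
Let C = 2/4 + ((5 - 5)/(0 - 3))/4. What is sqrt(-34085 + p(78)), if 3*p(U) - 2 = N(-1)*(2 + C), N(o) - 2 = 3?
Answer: I*sqrt(1226886)/6 ≈ 184.61*I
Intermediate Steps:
N(o) = 5 (N(o) = 2 + 3 = 5)
C = 1/2 (C = 2*(1/4) + (0/(-3))*(1/4) = 1/2 + (0*(-1/3))*(1/4) = 1/2 + 0*(1/4) = 1/2 + 0 = 1/2 ≈ 0.50000)
p(U) = 29/6 (p(U) = 2/3 + (5*(2 + 1/2))/3 = 2/3 + (5*(5/2))/3 = 2/3 + (1/3)*(25/2) = 2/3 + 25/6 = 29/6)
sqrt(-34085 + p(78)) = sqrt(-34085 + 29/6) = sqrt(-204481/6) = I*sqrt(1226886)/6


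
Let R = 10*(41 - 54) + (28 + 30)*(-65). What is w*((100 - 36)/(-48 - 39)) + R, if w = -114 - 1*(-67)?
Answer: -336292/87 ≈ -3865.4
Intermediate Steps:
w = -47 (w = -114 + 67 = -47)
R = -3900 (R = 10*(-13) + 58*(-65) = -130 - 3770 = -3900)
w*((100 - 36)/(-48 - 39)) + R = -47*(100 - 36)/(-48 - 39) - 3900 = -3008/(-87) - 3900 = -3008*(-1)/87 - 3900 = -47*(-64/87) - 3900 = 3008/87 - 3900 = -336292/87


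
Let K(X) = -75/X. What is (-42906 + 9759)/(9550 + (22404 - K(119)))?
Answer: -3944493/3802601 ≈ -1.0373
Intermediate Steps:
(-42906 + 9759)/(9550 + (22404 - K(119))) = (-42906 + 9759)/(9550 + (22404 - (-75)/119)) = -33147/(9550 + (22404 - (-75)/119)) = -33147/(9550 + (22404 - 1*(-75/119))) = -33147/(9550 + (22404 + 75/119)) = -33147/(9550 + 2666151/119) = -33147/3802601/119 = -33147*119/3802601 = -3944493/3802601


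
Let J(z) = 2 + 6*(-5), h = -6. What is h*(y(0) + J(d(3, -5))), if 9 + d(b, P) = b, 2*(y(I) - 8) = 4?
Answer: 108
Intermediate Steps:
y(I) = 10 (y(I) = 8 + (½)*4 = 8 + 2 = 10)
d(b, P) = -9 + b
J(z) = -28 (J(z) = 2 - 30 = -28)
h*(y(0) + J(d(3, -5))) = -6*(10 - 28) = -6*(-18) = 108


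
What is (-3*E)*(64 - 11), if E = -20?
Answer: 3180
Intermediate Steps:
(-3*E)*(64 - 11) = (-3*(-20))*(64 - 11) = 60*53 = 3180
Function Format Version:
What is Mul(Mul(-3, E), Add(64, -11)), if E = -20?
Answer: 3180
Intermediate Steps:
Mul(Mul(-3, E), Add(64, -11)) = Mul(Mul(-3, -20), Add(64, -11)) = Mul(60, 53) = 3180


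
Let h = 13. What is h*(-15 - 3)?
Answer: -234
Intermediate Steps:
h*(-15 - 3) = 13*(-15 - 3) = 13*(-18) = -234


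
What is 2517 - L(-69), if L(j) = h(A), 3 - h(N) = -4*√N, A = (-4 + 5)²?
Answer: 2510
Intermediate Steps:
A = 1 (A = 1² = 1)
h(N) = 3 + 4*√N (h(N) = 3 - (-4)*√N = 3 + 4*√N)
L(j) = 7 (L(j) = 3 + 4*√1 = 3 + 4*1 = 3 + 4 = 7)
2517 - L(-69) = 2517 - 1*7 = 2517 - 7 = 2510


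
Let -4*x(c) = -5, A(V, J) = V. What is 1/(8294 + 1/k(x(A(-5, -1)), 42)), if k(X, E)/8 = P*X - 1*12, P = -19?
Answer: 286/2372083 ≈ 0.00012057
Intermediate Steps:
x(c) = 5/4 (x(c) = -¼*(-5) = 5/4)
k(X, E) = -96 - 152*X (k(X, E) = 8*(-19*X - 1*12) = 8*(-19*X - 12) = 8*(-12 - 19*X) = -96 - 152*X)
1/(8294 + 1/k(x(A(-5, -1)), 42)) = 1/(8294 + 1/(-96 - 152*5/4)) = 1/(8294 + 1/(-96 - 190)) = 1/(8294 + 1/(-286)) = 1/(8294 - 1/286) = 1/(2372083/286) = 286/2372083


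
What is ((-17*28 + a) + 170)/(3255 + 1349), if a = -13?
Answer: -319/4604 ≈ -0.069288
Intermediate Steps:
((-17*28 + a) + 170)/(3255 + 1349) = ((-17*28 - 13) + 170)/(3255 + 1349) = ((-476 - 13) + 170)/4604 = (-489 + 170)*(1/4604) = -319*1/4604 = -319/4604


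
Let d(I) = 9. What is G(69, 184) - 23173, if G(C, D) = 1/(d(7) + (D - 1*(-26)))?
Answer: -5074886/219 ≈ -23173.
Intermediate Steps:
G(C, D) = 1/(35 + D) (G(C, D) = 1/(9 + (D - 1*(-26))) = 1/(9 + (D + 26)) = 1/(9 + (26 + D)) = 1/(35 + D))
G(69, 184) - 23173 = 1/(35 + 184) - 23173 = 1/219 - 23173 = -5074886/219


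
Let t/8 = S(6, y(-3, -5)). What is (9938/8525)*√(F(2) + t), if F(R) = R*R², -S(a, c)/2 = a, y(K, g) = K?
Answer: 19876*I*√22/8525 ≈ 10.936*I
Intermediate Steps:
S(a, c) = -2*a
F(R) = R³
t = -96 (t = 8*(-2*6) = 8*(-12) = -96)
(9938/8525)*√(F(2) + t) = (9938/8525)*√(2³ - 96) = (9938*(1/8525))*√(8 - 96) = 9938*√(-88)/8525 = 9938*(2*I*√22)/8525 = 19876*I*√22/8525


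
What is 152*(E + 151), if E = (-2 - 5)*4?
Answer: 18696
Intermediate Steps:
E = -28 (E = -7*4 = -28)
152*(E + 151) = 152*(-28 + 151) = 152*123 = 18696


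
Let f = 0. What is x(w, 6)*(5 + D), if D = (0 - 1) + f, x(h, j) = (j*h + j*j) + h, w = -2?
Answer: 88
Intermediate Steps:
x(h, j) = h + j² + h*j (x(h, j) = (h*j + j²) + h = (j² + h*j) + h = h + j² + h*j)
D = -1 (D = (0 - 1) + 0 = -1 + 0 = -1)
x(w, 6)*(5 + D) = (-2 + 6² - 2*6)*(5 - 1) = (-2 + 36 - 12)*4 = 22*4 = 88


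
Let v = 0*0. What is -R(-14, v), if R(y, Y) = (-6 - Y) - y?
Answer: -8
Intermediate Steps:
v = 0
R(y, Y) = -6 - Y - y
-R(-14, v) = -(-6 - 1*0 - 1*(-14)) = -(-6 + 0 + 14) = -1*8 = -8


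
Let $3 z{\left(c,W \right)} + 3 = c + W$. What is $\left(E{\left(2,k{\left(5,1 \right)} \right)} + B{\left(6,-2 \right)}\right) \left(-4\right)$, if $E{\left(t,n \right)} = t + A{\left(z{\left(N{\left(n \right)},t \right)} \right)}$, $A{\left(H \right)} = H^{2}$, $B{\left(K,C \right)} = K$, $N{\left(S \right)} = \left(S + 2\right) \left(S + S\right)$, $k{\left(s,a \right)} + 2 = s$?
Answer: $- \frac{3652}{9} \approx -405.78$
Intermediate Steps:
$k{\left(s,a \right)} = -2 + s$
$N{\left(S \right)} = 2 S \left(2 + S\right)$ ($N{\left(S \right)} = \left(2 + S\right) 2 S = 2 S \left(2 + S\right)$)
$z{\left(c,W \right)} = -1 + \frac{W}{3} + \frac{c}{3}$ ($z{\left(c,W \right)} = -1 + \frac{c + W}{3} = -1 + \frac{W + c}{3} = -1 + \left(\frac{W}{3} + \frac{c}{3}\right) = -1 + \frac{W}{3} + \frac{c}{3}$)
$E{\left(t,n \right)} = t + \left(-1 + \frac{t}{3} + \frac{2 n \left(2 + n\right)}{3}\right)^{2}$
$\left(E{\left(2,k{\left(5,1 \right)} \right)} + B{\left(6,-2 \right)}\right) \left(-4\right) = \left(\left(2 + \frac{\left(-3 + 2 + 2 \left(-2 + 5\right) \left(2 + \left(-2 + 5\right)\right)\right)^{2}}{9}\right) + 6\right) \left(-4\right) = \left(\left(2 + \frac{\left(-3 + 2 + 2 \cdot 3 \left(2 + 3\right)\right)^{2}}{9}\right) + 6\right) \left(-4\right) = \left(\left(2 + \frac{\left(-3 + 2 + 2 \cdot 3 \cdot 5\right)^{2}}{9}\right) + 6\right) \left(-4\right) = \left(\left(2 + \frac{\left(-3 + 2 + 30\right)^{2}}{9}\right) + 6\right) \left(-4\right) = \left(\left(2 + \frac{29^{2}}{9}\right) + 6\right) \left(-4\right) = \left(\left(2 + \frac{1}{9} \cdot 841\right) + 6\right) \left(-4\right) = \left(\left(2 + \frac{841}{9}\right) + 6\right) \left(-4\right) = \left(\frac{859}{9} + 6\right) \left(-4\right) = \frac{913}{9} \left(-4\right) = - \frac{3652}{9}$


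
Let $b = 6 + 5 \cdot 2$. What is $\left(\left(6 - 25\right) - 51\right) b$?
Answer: $-1120$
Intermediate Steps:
$b = 16$ ($b = 6 + 10 = 16$)
$\left(\left(6 - 25\right) - 51\right) b = \left(\left(6 - 25\right) - 51\right) 16 = \left(-19 - 51\right) 16 = \left(-70\right) 16 = -1120$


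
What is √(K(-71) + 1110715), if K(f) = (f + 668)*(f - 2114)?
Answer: I*√193730 ≈ 440.15*I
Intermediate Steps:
K(f) = (-2114 + f)*(668 + f) (K(f) = (668 + f)*(-2114 + f) = (-2114 + f)*(668 + f))
√(K(-71) + 1110715) = √((-1412152 + (-71)² - 1446*(-71)) + 1110715) = √((-1412152 + 5041 + 102666) + 1110715) = √(-1304445 + 1110715) = √(-193730) = I*√193730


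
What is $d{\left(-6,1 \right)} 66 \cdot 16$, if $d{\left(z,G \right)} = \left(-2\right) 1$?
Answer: $-2112$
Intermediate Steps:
$d{\left(z,G \right)} = -2$
$d{\left(-6,1 \right)} 66 \cdot 16 = \left(-2\right) 66 \cdot 16 = \left(-132\right) 16 = -2112$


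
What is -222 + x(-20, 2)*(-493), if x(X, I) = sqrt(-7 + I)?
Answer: -222 - 493*I*sqrt(5) ≈ -222.0 - 1102.4*I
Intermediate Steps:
-222 + x(-20, 2)*(-493) = -222 + sqrt(-7 + 2)*(-493) = -222 + sqrt(-5)*(-493) = -222 + (I*sqrt(5))*(-493) = -222 - 493*I*sqrt(5)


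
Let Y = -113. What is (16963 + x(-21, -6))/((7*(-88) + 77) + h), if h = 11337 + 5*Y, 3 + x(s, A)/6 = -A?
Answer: 16981/10233 ≈ 1.6594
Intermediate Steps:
x(s, A) = -18 - 6*A (x(s, A) = -18 + 6*(-A) = -18 - 6*A)
h = 10772 (h = 11337 + 5*(-113) = 11337 - 565 = 10772)
(16963 + x(-21, -6))/((7*(-88) + 77) + h) = (16963 + (-18 - 6*(-6)))/((7*(-88) + 77) + 10772) = (16963 + (-18 + 36))/((-616 + 77) + 10772) = (16963 + 18)/(-539 + 10772) = 16981/10233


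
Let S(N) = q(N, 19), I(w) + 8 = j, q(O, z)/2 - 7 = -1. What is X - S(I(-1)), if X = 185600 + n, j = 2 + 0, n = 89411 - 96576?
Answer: 178423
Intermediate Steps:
n = -7165
j = 2
q(O, z) = 12 (q(O, z) = 14 + 2*(-1) = 14 - 2 = 12)
I(w) = -6 (I(w) = -8 + 2 = -6)
S(N) = 12
X = 178435 (X = 185600 - 7165 = 178435)
X - S(I(-1)) = 178435 - 1*12 = 178435 - 12 = 178423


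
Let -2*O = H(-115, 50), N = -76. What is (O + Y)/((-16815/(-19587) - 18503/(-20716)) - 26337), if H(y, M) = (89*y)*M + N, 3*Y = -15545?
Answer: -101737821952216/10685903400603 ≈ -9.5208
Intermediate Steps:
Y = -15545/3 (Y = (1/3)*(-15545) = -15545/3 ≈ -5181.7)
H(y, M) = -76 + 89*M*y (H(y, M) = (89*y)*M - 76 = 89*M*y - 76 = -76 + 89*M*y)
O = 255913 (O = -(-76 + 89*50*(-115))/2 = -(-76 - 511750)/2 = -1/2*(-511826) = 255913)
(O + Y)/((-16815/(-19587) - 18503/(-20716)) - 26337) = (255913 - 15545/3)/((-16815/(-19587) - 18503/(-20716)) - 26337) = 752194/(3*((-16815*(-1/19587) - 18503*(-1/20716)) - 26337)) = 752194/(3*((5605/6529 + 18503/20716) - 26337)) = 752194/(3*(236919267/135254764 - 26337)) = 752194/(3*(-3561967800201/135254764)) = (752194/3)*(-135254764/3561967800201) = -101737821952216/10685903400603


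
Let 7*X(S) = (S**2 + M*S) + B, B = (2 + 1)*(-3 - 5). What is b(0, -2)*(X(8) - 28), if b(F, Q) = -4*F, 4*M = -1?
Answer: 0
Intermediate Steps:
M = -1/4 (M = (1/4)*(-1) = -1/4 ≈ -0.25000)
B = -24 (B = 3*(-8) = -24)
X(S) = -24/7 - S/28 + S**2/7 (X(S) = ((S**2 - S/4) - 24)/7 = (-24 + S**2 - S/4)/7 = -24/7 - S/28 + S**2/7)
b(0, -2)*(X(8) - 28) = (-4*0)*((-24/7 - 1/28*8 + (1/7)*8**2) - 28) = 0*((-24/7 - 2/7 + (1/7)*64) - 28) = 0*((-24/7 - 2/7 + 64/7) - 28) = 0*(38/7 - 28) = 0*(-158/7) = 0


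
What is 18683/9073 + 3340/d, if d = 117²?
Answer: 286055407/124200297 ≈ 2.3032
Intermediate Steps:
d = 13689
18683/9073 + 3340/d = 18683/9073 + 3340/13689 = 286055407/124200297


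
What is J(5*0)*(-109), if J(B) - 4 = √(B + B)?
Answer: -436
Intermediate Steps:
J(B) = 4 + √2*√B (J(B) = 4 + √(B + B) = 4 + √(2*B) = 4 + √2*√B)
J(5*0)*(-109) = (4 + √2*√(5*0))*(-109) = (4 + √2*√0)*(-109) = (4 + √2*0)*(-109) = (4 + 0)*(-109) = 4*(-109) = -436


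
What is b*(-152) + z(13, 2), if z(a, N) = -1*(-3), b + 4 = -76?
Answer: 12163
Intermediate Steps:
b = -80 (b = -4 - 76 = -80)
z(a, N) = 3
b*(-152) + z(13, 2) = -80*(-152) + 3 = 12160 + 3 = 12163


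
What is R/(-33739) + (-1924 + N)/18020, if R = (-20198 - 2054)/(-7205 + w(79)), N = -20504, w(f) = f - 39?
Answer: -271107212161/217807681435 ≈ -1.2447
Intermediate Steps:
w(f) = -39 + f
R = 22252/7165 (R = (-20198 - 2054)/(-7205 + (-39 + 79)) = -22252/(-7205 + 40) = -22252/(-7165) = -22252*(-1/7165) = 22252/7165 ≈ 3.1057)
R/(-33739) + (-1924 + N)/18020 = (22252/7165)/(-33739) + (-1924 - 20504)/18020 = (22252/7165)*(-1/33739) - 22428*1/18020 = -22252/241739935 - 5607/4505 = -271107212161/217807681435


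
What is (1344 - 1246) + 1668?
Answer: 1766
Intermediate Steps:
(1344 - 1246) + 1668 = 98 + 1668 = 1766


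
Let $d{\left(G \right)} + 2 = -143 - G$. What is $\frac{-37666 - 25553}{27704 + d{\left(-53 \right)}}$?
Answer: $- \frac{1621}{708} \approx -2.2895$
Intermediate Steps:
$d{\left(G \right)} = -145 - G$ ($d{\left(G \right)} = -2 - \left(143 + G\right) = -145 - G$)
$\frac{-37666 - 25553}{27704 + d{\left(-53 \right)}} = \frac{-37666 - 25553}{27704 - 92} = - \frac{63219}{27704 + \left(-145 + 53\right)} = - \frac{63219}{27704 - 92} = - \frac{63219}{27612} = \left(-63219\right) \frac{1}{27612} = - \frac{1621}{708}$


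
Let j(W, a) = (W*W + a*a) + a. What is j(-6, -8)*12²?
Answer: 13248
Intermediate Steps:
j(W, a) = a + W² + a² (j(W, a) = (W² + a²) + a = a + W² + a²)
j(-6, -8)*12² = (-8 + (-6)² + (-8)²)*12² = (-8 + 36 + 64)*144 = 92*144 = 13248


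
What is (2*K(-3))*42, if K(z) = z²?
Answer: 756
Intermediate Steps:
(2*K(-3))*42 = (2*(-3)²)*42 = (2*9)*42 = 18*42 = 756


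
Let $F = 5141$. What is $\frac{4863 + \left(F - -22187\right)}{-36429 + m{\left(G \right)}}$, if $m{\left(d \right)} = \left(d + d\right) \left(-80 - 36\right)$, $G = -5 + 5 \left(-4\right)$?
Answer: $- \frac{32191}{30629} \approx -1.051$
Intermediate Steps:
$G = -25$ ($G = -5 - 20 = -25$)
$m{\left(d \right)} = - 232 d$ ($m{\left(d \right)} = 2 d \left(-116\right) = - 232 d$)
$\frac{4863 + \left(F - -22187\right)}{-36429 + m{\left(G \right)}} = \frac{4863 + \left(5141 - -22187\right)}{-36429 - -5800} = \frac{4863 + \left(5141 + 22187\right)}{-36429 + 5800} = \frac{4863 + 27328}{-30629} = 32191 \left(- \frac{1}{30629}\right) = - \frac{32191}{30629}$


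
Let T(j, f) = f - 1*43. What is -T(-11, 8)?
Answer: 35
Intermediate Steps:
T(j, f) = -43 + f (T(j, f) = f - 43 = -43 + f)
-T(-11, 8) = -(-43 + 8) = -1*(-35) = 35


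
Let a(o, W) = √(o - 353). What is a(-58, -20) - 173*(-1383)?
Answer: 239259 + I*√411 ≈ 2.3926e+5 + 20.273*I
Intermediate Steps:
a(o, W) = √(-353 + o)
a(-58, -20) - 173*(-1383) = √(-353 - 58) - 173*(-1383) = √(-411) + 239259 = I*√411 + 239259 = 239259 + I*√411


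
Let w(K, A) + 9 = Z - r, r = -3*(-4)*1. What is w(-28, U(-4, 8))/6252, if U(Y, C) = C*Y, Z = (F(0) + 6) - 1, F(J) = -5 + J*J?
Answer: -7/2084 ≈ -0.0033589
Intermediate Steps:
F(J) = -5 + J²
r = 12 (r = 12*1 = 12)
Z = 0 (Z = ((-5 + 0²) + 6) - 1 = ((-5 + 0) + 6) - 1 = (-5 + 6) - 1 = 1 - 1 = 0)
w(K, A) = -21 (w(K, A) = -9 + (0 - 1*12) = -9 + (0 - 12) = -9 - 12 = -21)
w(-28, U(-4, 8))/6252 = -21/6252 = -21*1/6252 = -7/2084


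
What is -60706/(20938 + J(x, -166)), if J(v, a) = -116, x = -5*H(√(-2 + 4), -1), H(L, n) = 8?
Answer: -30353/10411 ≈ -2.9155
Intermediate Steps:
x = -40 (x = -5*8 = -40)
-60706/(20938 + J(x, -166)) = -60706/(20938 - 116) = -60706/20822 = -60706*1/20822 = -30353/10411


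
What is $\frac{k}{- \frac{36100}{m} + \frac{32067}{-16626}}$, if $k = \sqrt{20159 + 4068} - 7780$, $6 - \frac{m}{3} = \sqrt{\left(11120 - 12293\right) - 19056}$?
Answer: $\frac{47865681899007480}{8024861800750877} - \frac{6152401272366 \sqrt{24227}}{8024861800750877} - \frac{5175723797707200 i \sqrt{20229}}{8024861800750877} + \frac{665260128240 i \sqrt{490087983}}{8024861800750877} \approx 5.8453 - 89.897 i$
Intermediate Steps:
$m = 18 - 3 i \sqrt{20229}$ ($m = 18 - 3 \sqrt{\left(11120 - 12293\right) - 19056} = 18 - 3 \sqrt{-1173 - 19056} = 18 - 3 \sqrt{-20229} = 18 - 3 i \sqrt{20229} \approx 18.0 - 426.69 i$)
$k = -7780 + \sqrt{24227}$ ($k = \sqrt{24227} - 7780 = -7780 + \sqrt{24227} \approx -7624.4$)
$\frac{k}{- \frac{36100}{m} + \frac{32067}{-16626}} = \frac{-7780 + \sqrt{24227}}{- \frac{36100}{18 - 3 i \sqrt{20229}} + \frac{32067}{-16626}} = \frac{-7780 + \sqrt{24227}}{- \frac{36100}{18 - 3 i \sqrt{20229}} + 32067 \left(- \frac{1}{16626}\right)} = \frac{-7780 + \sqrt{24227}}{- \frac{36100}{18 - 3 i \sqrt{20229}} - \frac{10689}{5542}} = \frac{-7780 + \sqrt{24227}}{- \frac{10689}{5542} - \frac{36100}{18 - 3 i \sqrt{20229}}}$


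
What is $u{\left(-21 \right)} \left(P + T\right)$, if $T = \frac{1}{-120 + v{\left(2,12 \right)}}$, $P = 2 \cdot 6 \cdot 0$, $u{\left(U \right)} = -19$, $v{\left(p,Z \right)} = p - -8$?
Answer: $\frac{19}{110} \approx 0.17273$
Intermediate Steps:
$v{\left(p,Z \right)} = 8 + p$ ($v{\left(p,Z \right)} = p + 8 = 8 + p$)
$P = 0$ ($P = 12 \cdot 0 = 0$)
$T = - \frac{1}{110}$ ($T = \frac{1}{-120 + \left(8 + 2\right)} = \frac{1}{-120 + 10} = \frac{1}{-110} = - \frac{1}{110} \approx -0.0090909$)
$u{\left(-21 \right)} \left(P + T\right) = - 19 \left(0 - \frac{1}{110}\right) = \left(-19\right) \left(- \frac{1}{110}\right) = \frac{19}{110}$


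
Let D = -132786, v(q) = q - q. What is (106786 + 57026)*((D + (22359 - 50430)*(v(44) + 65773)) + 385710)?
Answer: -302406937815708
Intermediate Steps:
v(q) = 0
(106786 + 57026)*((D + (22359 - 50430)*(v(44) + 65773)) + 385710) = (106786 + 57026)*((-132786 + (22359 - 50430)*(0 + 65773)) + 385710) = 163812*((-132786 - 28071*65773) + 385710) = 163812*((-132786 - 1846313883) + 385710) = 163812*(-1846446669 + 385710) = 163812*(-1846060959) = -302406937815708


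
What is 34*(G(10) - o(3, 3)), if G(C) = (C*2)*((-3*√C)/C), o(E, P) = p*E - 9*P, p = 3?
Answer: 612 - 204*√10 ≈ -33.105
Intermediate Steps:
o(E, P) = -9*P + 3*E (o(E, P) = 3*E - 9*P = -9*P + 3*E)
G(C) = -6*√C (G(C) = (2*C)*(-3/√C) = -6*√C)
34*(G(10) - o(3, 3)) = 34*(-6*√10 - (-9*3 + 3*3)) = 34*(-6*√10 - (-27 + 9)) = 34*(-6*√10 - 1*(-18)) = 34*(-6*√10 + 18) = 34*(18 - 6*√10) = 612 - 204*√10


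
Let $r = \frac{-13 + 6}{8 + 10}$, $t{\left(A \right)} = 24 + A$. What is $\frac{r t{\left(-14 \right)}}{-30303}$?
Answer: $\frac{5}{38961} \approx 0.00012833$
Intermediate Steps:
$r = - \frac{7}{18} \approx -0.38889$
$\frac{r t{\left(-14 \right)}}{-30303} = \frac{\left(- \frac{7}{18}\right) \left(24 - 14\right)}{-30303} = \left(- \frac{7}{18}\right) 10 \left(- \frac{1}{30303}\right) = \left(- \frac{35}{9}\right) \left(- \frac{1}{30303}\right) = \frac{5}{38961}$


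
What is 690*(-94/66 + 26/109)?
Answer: -980950/1199 ≈ -818.14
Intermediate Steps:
690*(-94/66 + 26/109) = 690*(-94*1/66 + 26*(1/109)) = 690*(-47/33 + 26/109) = 690*(-4265/3597) = -980950/1199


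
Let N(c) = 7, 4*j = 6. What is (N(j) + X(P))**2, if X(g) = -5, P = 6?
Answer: 4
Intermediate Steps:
j = 3/2 (j = (1/4)*6 = 3/2 ≈ 1.5000)
(N(j) + X(P))**2 = (7 - 5)**2 = 2**2 = 4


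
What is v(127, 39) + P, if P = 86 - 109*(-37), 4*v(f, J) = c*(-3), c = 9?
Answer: 16449/4 ≈ 4112.3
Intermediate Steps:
v(f, J) = -27/4 (v(f, J) = (9*(-3))/4 = (¼)*(-27) = -27/4)
P = 4119 (P = 86 + 4033 = 4119)
v(127, 39) + P = -27/4 + 4119 = 16449/4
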